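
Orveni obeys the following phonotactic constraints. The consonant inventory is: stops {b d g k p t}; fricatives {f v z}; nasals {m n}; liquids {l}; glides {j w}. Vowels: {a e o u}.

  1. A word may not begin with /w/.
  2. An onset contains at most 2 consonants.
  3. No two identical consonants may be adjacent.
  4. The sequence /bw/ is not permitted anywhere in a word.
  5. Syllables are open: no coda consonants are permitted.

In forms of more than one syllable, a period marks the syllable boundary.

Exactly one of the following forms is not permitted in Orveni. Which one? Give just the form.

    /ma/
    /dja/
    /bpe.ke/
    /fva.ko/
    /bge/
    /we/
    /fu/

/ma/ — σ1 onset /m/, coda /∅/ ok → permitted
/dja/ — σ1 onset /dj/ (2C), coda /∅/ ok → permitted
/bpe.ke/ — σ1 onset /bp/ (2C), coda /∅/ ok; σ2 onset /k/, coda /∅/ ok → permitted
/fva.ko/ — σ1 onset /fv/ (2C), coda /∅/ ok; σ2 onset /k/, coda /∅/ ok → permitted
/bge/ — σ1 onset /bg/ (2C), coda /∅/ ok → permitted
/we/ — violates constraint 1: word begins with /w/ → not permitted
/fu/ — σ1 onset /f/, coda /∅/ ok → permitted

/we/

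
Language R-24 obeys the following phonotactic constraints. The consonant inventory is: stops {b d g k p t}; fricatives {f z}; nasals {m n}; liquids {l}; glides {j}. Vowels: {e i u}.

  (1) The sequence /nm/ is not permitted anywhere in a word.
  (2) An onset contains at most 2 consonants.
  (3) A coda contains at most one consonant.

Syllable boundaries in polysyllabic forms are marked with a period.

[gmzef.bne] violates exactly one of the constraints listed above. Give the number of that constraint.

[gmzef.bne]: syllable 1 onset /gmz/ has 3 consonants (> 2).
This is a violation of constraint 2: "An onset contains at most 2 consonants."
The remaining constraints (1, 3) are satisfied.

2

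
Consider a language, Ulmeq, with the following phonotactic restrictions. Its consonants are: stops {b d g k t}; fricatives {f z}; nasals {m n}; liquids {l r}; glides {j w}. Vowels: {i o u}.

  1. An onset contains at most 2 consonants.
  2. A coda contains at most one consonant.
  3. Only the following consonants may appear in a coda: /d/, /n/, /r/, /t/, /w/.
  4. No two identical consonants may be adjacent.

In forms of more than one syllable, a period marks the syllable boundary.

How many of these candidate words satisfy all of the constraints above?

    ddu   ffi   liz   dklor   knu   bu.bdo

2

ddu — violates constraint 4: adjacent identical consonants /dd/ → phonotactically illegal
ffi — violates constraint 4: adjacent identical consonants /ff/ → phonotactically illegal
liz — violates constraint 3: syllable 1 coda contains /z/, which is not a licensed coda consonant → phonotactically illegal
dklor — violates constraint 1: syllable 1 onset /dkl/ has 3 consonants (> 2) → phonotactically illegal
knu — σ1 onset /kn/ (2C), coda /∅/ ok → phonotactically legal
bu.bdo — σ1 onset /b/, coda /∅/ ok; σ2 onset /bd/ (2C), coda /∅/ ok → phonotactically legal
Phonotactically legal: knu, bu.bdo → 2.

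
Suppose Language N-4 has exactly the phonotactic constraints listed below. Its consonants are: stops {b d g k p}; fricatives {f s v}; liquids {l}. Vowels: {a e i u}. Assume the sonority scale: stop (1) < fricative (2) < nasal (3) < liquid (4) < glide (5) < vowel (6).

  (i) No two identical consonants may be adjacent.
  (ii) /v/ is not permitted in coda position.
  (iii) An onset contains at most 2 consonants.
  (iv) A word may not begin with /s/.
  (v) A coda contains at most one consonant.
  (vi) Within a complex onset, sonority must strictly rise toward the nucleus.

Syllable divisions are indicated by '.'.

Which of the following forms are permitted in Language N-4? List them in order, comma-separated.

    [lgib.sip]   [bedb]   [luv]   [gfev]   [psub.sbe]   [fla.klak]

[fla.klak]

[lgib.sip] — violates constraint (vi): syllable 1 onset /lg/: /l/ (liquid, 4) → /g/ (stop, 1) does not rise → not permitted
[bedb] — violates constraint (v): syllable 1 coda /db/ has 2 consonants (> 1) → not permitted
[luv] — violates constraint (ii): syllable 1 coda contains /v/ → not permitted
[gfev] — violates constraint (ii): syllable 1 coda contains /v/ → not permitted
[psub.sbe] — violates constraint (vi): syllable 2 onset /sb/: /s/ (fricative, 2) → /b/ (stop, 1) does not rise → not permitted
[fla.klak] — σ1 onset /fl/ (2→4 rises), coda /∅/ ok; σ2 onset /kl/ (1→4 rises), coda /k/ ok → permitted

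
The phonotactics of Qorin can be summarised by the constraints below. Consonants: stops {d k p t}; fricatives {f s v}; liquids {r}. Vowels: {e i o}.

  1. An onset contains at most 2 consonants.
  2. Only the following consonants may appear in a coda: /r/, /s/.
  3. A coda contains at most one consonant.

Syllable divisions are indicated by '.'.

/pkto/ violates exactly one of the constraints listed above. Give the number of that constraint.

/pkto/: syllable 1 onset /pkt/ has 3 consonants (> 2).
This is a violation of constraint 1: "An onset contains at most 2 consonants."
The remaining constraints (2, 3) are satisfied.

1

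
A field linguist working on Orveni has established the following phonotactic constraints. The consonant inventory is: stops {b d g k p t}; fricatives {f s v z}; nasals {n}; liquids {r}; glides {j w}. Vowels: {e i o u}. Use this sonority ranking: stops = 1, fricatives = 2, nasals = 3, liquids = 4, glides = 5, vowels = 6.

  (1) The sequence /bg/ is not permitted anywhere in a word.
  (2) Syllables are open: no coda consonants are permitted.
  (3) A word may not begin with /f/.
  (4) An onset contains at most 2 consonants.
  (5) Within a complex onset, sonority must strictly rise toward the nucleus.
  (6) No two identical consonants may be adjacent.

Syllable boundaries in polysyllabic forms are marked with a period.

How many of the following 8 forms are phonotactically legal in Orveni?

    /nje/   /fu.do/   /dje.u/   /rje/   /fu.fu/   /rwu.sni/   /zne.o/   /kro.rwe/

6

/nje/ — σ1 onset /nj/ (3→5 rises), coda /∅/ ok → phonotactically legal
/fu.do/ — violates constraint 3: word begins with /f/ → phonotactically illegal
/dje.u/ — σ1 onset /dj/ (1→5 rises), coda /∅/ ok; σ2 onset /∅/, coda /∅/ ok → phonotactically legal
/rje/ — σ1 onset /rj/ (4→5 rises), coda /∅/ ok → phonotactically legal
/fu.fu/ — violates constraint 3: word begins with /f/ → phonotactically illegal
/rwu.sni/ — σ1 onset /rw/ (4→5 rises), coda /∅/ ok; σ2 onset /sn/ (2→3 rises), coda /∅/ ok → phonotactically legal
/zne.o/ — σ1 onset /zn/ (2→3 rises), coda /∅/ ok; σ2 onset /∅/, coda /∅/ ok → phonotactically legal
/kro.rwe/ — σ1 onset /kr/ (1→4 rises), coda /∅/ ok; σ2 onset /rw/ (4→5 rises), coda /∅/ ok → phonotactically legal
Phonotactically legal: /nje/, /dje.u/, /rje/, /rwu.sni/, /zne.o/, /kro.rwe/ → 6.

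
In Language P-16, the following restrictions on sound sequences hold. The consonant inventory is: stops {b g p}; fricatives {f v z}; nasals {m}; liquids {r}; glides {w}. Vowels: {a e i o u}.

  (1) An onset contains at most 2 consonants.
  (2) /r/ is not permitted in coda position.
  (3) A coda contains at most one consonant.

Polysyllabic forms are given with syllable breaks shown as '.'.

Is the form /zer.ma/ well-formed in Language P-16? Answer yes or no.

no

/zer.ma/ — violates constraint 2: syllable 1 coda contains /r/ → ill-formed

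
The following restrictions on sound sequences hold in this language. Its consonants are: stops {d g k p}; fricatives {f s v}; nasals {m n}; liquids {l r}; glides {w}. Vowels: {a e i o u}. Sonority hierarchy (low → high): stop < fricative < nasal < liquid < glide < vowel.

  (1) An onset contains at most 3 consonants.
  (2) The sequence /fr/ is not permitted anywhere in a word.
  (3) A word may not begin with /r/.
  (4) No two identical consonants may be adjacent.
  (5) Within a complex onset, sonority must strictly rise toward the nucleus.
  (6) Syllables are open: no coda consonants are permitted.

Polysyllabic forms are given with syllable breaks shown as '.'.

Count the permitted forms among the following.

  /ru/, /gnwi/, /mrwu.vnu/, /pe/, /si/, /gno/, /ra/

5

/ru/ — violates constraint 3: word begins with /r/ → not permitted
/gnwi/ — σ1 onset /gnw/ (1→3→5 rises), coda /∅/ ok → permitted
/mrwu.vnu/ — σ1 onset /mrw/ (3→4→5 rises), coda /∅/ ok; σ2 onset /vn/ (2→3 rises), coda /∅/ ok → permitted
/pe/ — σ1 onset /p/, coda /∅/ ok → permitted
/si/ — σ1 onset /s/, coda /∅/ ok → permitted
/gno/ — σ1 onset /gn/ (1→3 rises), coda /∅/ ok → permitted
/ra/ — violates constraint 3: word begins with /r/ → not permitted
Permitted: /gnwi/, /mrwu.vnu/, /pe/, /si/, /gno/ → 5.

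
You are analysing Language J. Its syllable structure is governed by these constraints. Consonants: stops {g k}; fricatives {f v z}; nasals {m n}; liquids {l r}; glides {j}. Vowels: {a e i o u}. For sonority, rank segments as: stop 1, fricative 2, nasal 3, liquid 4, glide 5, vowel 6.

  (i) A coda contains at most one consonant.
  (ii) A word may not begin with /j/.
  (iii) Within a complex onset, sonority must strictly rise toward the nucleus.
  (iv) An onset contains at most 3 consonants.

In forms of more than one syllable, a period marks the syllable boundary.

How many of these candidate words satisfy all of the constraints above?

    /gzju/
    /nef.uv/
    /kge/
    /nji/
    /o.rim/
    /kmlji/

/gzju/ — σ1 onset /gzj/ (1→2→5 rises), coda /∅/ ok → phonotactically legal
/nef.uv/ — σ1 onset /n/, coda /f/ ok; σ2 onset /∅/, coda /v/ ok → phonotactically legal
/kge/ — violates constraint (iii): syllable 1 onset /kg/: /k/ (stop, 1) → /g/ (stop, 1) does not rise → phonotactically illegal
/nji/ — σ1 onset /nj/ (3→5 rises), coda /∅/ ok → phonotactically legal
/o.rim/ — σ1 onset /∅/, coda /∅/ ok; σ2 onset /r/, coda /m/ ok → phonotactically legal
/kmlji/ — violates constraint (iv): syllable 1 onset /kmlj/ has 4 consonants (> 3) → phonotactically illegal
Phonotactically legal: /gzju/, /nef.uv/, /nji/, /o.rim/ → 4.

4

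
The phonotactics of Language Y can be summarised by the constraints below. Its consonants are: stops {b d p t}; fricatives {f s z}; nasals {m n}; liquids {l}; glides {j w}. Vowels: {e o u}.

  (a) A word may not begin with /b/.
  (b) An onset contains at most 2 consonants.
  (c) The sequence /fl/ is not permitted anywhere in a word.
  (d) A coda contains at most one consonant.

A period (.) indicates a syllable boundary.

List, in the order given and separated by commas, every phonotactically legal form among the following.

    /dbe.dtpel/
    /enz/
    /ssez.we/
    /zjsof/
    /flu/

/dbe.dtpel/ — violates constraint (b): syllable 2 onset /dtp/ has 3 consonants (> 2) → phonotactically illegal
/enz/ — violates constraint (d): syllable 1 coda /nz/ has 2 consonants (> 1) → phonotactically illegal
/ssez.we/ — σ1 onset /ss/ (2C), coda /z/ ok; σ2 onset /w/, coda /∅/ ok → phonotactically legal
/zjsof/ — violates constraint (b): syllable 1 onset /zjs/ has 3 consonants (> 2) → phonotactically illegal
/flu/ — violates constraint (c): contains banned sequence /fl/ → phonotactically illegal

/ssez.we/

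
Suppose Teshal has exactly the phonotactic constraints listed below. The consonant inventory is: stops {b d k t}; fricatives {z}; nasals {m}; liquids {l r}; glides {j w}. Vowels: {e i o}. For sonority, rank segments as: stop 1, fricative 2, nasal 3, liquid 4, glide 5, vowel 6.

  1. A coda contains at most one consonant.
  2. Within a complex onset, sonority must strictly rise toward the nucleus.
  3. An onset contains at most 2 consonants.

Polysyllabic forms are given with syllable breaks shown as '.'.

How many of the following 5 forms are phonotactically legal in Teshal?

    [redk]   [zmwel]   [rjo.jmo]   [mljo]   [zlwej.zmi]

[redk] — violates constraint 1: syllable 1 coda /dk/ has 2 consonants (> 1) → phonotactically illegal
[zmwel] — violates constraint 3: syllable 1 onset /zmw/ has 3 consonants (> 2) → phonotactically illegal
[rjo.jmo] — violates constraint 2: syllable 2 onset /jm/: /j/ (glide, 5) → /m/ (nasal, 3) does not rise → phonotactically illegal
[mljo] — violates constraint 3: syllable 1 onset /mlj/ has 3 consonants (> 2) → phonotactically illegal
[zlwej.zmi] — violates constraint 3: syllable 1 onset /zlw/ has 3 consonants (> 2) → phonotactically illegal
No form is phonotactically legal → 0.

0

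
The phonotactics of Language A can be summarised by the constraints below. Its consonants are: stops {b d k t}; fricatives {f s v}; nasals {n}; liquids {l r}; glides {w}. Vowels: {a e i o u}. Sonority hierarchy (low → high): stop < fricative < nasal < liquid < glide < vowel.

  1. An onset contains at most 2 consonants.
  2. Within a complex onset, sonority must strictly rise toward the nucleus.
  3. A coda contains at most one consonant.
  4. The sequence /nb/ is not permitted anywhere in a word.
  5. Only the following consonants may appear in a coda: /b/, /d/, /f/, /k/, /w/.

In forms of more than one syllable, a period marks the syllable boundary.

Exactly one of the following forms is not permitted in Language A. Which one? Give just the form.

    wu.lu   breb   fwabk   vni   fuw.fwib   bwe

wu.lu — σ1 onset /w/, coda /∅/ ok; σ2 onset /l/, coda /∅/ ok → permitted
breb — σ1 onset /br/ (1→4 rises), coda /b/ ok → permitted
fwabk — violates constraint 3: syllable 1 coda /bk/ has 2 consonants (> 1) → not permitted
vni — σ1 onset /vn/ (2→3 rises), coda /∅/ ok → permitted
fuw.fwib — σ1 onset /f/, coda /w/ ok; σ2 onset /fw/ (2→5 rises), coda /b/ ok → permitted
bwe — σ1 onset /bw/ (1→5 rises), coda /∅/ ok → permitted

fwabk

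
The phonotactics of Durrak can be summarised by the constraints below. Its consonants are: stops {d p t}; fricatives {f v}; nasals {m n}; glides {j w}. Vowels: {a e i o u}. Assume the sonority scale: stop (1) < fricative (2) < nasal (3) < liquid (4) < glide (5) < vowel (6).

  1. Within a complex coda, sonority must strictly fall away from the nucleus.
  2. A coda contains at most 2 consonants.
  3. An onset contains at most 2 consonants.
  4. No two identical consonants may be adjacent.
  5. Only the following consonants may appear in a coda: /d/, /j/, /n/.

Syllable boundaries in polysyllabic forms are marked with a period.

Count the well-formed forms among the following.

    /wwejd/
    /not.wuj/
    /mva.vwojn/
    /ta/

/wwejd/ — violates constraint 4: adjacent identical consonants /ww/ → ill-formed
/not.wuj/ — violates constraint 5: syllable 1 coda contains /t/, which is not a licensed coda consonant → ill-formed
/mva.vwojn/ — σ1 onset /mv/ (2C), coda /∅/ ok; σ2 onset /vw/ (2C), coda /jn/ (5→3 falls) ok → well-formed
/ta/ — σ1 onset /t/, coda /∅/ ok → well-formed
Well-formed: /mva.vwojn/, /ta/ → 2.

2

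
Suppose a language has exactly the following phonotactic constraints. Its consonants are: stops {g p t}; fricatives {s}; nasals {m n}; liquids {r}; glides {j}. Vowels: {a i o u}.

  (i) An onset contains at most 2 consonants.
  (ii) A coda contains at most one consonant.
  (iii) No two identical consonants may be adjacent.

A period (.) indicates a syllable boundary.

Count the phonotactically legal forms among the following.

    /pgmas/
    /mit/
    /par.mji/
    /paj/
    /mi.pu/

4

/pgmas/ — violates constraint (i): syllable 1 onset /pgm/ has 3 consonants (> 2) → phonotactically illegal
/mit/ — σ1 onset /m/, coda /t/ ok → phonotactically legal
/par.mji/ — σ1 onset /p/, coda /r/ ok; σ2 onset /mj/ (2C), coda /∅/ ok → phonotactically legal
/paj/ — σ1 onset /p/, coda /j/ ok → phonotactically legal
/mi.pu/ — σ1 onset /m/, coda /∅/ ok; σ2 onset /p/, coda /∅/ ok → phonotactically legal
Phonotactically legal: /mit/, /par.mji/, /paj/, /mi.pu/ → 4.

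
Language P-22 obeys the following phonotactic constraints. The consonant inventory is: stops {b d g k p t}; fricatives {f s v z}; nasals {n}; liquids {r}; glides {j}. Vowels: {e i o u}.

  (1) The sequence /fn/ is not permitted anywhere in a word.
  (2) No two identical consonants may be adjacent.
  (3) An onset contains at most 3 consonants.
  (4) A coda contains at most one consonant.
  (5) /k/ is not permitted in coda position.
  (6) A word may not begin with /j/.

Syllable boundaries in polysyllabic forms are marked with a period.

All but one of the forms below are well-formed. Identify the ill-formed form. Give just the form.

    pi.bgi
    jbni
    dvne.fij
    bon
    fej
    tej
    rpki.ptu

jbni

pi.bgi — σ1 onset /p/, coda /∅/ ok; σ2 onset /bg/ (2C), coda /∅/ ok → well-formed
jbni — violates constraint 6: word begins with /j/ → ill-formed
dvne.fij — σ1 onset /dvn/ (3C), coda /∅/ ok; σ2 onset /f/, coda /j/ ok → well-formed
bon — σ1 onset /b/, coda /n/ ok → well-formed
fej — σ1 onset /f/, coda /j/ ok → well-formed
tej — σ1 onset /t/, coda /j/ ok → well-formed
rpki.ptu — σ1 onset /rpk/ (3C), coda /∅/ ok; σ2 onset /pt/ (2C), coda /∅/ ok → well-formed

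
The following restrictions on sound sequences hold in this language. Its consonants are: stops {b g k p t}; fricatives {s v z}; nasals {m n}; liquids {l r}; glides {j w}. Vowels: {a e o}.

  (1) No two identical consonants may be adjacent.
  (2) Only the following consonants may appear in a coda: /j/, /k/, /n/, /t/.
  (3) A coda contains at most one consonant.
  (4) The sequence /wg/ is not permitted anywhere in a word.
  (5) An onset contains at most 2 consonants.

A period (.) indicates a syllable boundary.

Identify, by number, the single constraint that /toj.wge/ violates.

4

/toj.wge/: contains banned sequence /wg/.
This is a violation of constraint 4: "The sequence /wg/ is not permitted anywhere in a word."
The remaining constraints (1, 2, 3, 5) are satisfied.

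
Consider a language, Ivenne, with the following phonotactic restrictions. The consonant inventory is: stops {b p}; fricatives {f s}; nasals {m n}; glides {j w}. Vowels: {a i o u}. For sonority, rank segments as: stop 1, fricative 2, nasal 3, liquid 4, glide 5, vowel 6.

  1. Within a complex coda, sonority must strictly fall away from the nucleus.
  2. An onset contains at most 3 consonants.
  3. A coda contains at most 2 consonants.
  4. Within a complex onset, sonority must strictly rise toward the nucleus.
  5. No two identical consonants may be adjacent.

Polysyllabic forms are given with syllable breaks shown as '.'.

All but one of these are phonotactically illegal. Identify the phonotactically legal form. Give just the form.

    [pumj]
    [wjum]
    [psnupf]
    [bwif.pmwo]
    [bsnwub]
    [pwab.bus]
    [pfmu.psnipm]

[pumj] — violates constraint 1: syllable 1 coda /mj/: /m/ (nasal, 3) → /j/ (glide, 5) does not fall → phonotactically illegal
[wjum] — violates constraint 4: syllable 1 onset /wj/: /w/ (glide, 5) → /j/ (glide, 5) does not rise → phonotactically illegal
[psnupf] — violates constraint 1: syllable 1 coda /pf/: /p/ (stop, 1) → /f/ (fricative, 2) does not fall → phonotactically illegal
[bwif.pmwo] — σ1 onset /bw/ (1→5 rises), coda /f/ ok; σ2 onset /pmw/ (1→3→5 rises), coda /∅/ ok → phonotactically legal
[bsnwub] — violates constraint 2: syllable 1 onset /bsnw/ has 4 consonants (> 3) → phonotactically illegal
[pwab.bus] — violates constraint 5: adjacent identical consonants /bb/ → phonotactically illegal
[pfmu.psnipm] — violates constraint 1: syllable 2 coda /pm/: /p/ (stop, 1) → /m/ (nasal, 3) does not fall → phonotactically illegal

[bwif.pmwo]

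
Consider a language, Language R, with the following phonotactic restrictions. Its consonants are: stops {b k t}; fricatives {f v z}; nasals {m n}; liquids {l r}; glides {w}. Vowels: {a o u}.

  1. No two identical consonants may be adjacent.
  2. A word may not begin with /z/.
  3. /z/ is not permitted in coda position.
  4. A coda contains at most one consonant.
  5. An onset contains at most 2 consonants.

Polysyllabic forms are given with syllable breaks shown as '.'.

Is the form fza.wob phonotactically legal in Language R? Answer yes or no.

yes

fza.wob — σ1 onset /fz/ (2C), coda /∅/ ok; σ2 onset /w/, coda /b/ ok → phonotactically legal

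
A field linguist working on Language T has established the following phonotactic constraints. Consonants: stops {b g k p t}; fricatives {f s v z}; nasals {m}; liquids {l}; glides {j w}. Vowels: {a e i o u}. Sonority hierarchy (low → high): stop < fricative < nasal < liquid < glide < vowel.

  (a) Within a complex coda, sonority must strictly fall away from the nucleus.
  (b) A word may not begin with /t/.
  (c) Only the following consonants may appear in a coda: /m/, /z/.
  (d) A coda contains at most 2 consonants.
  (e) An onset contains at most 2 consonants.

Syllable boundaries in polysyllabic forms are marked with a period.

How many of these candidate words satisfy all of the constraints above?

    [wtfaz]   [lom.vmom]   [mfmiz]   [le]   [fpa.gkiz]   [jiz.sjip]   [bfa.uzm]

3

[wtfaz] — violates constraint (e): syllable 1 onset /wtf/ has 3 consonants (> 2) → phonotactically illegal
[lom.vmom] — σ1 onset /l/, coda /m/ ok; σ2 onset /vm/ (2C), coda /m/ ok → phonotactically legal
[mfmiz] — violates constraint (e): syllable 1 onset /mfm/ has 3 consonants (> 2) → phonotactically illegal
[le] — σ1 onset /l/, coda /∅/ ok → phonotactically legal
[fpa.gkiz] — σ1 onset /fp/ (2C), coda /∅/ ok; σ2 onset /gk/ (2C), coda /z/ ok → phonotactically legal
[jiz.sjip] — violates constraint (c): syllable 2 coda contains /p/, which is not a licensed coda consonant → phonotactically illegal
[bfa.uzm] — violates constraint (a): syllable 2 coda /zm/: /z/ (fricative, 2) → /m/ (nasal, 3) does not fall → phonotactically illegal
Phonotactically legal: [lom.vmom], [le], [fpa.gkiz] → 3.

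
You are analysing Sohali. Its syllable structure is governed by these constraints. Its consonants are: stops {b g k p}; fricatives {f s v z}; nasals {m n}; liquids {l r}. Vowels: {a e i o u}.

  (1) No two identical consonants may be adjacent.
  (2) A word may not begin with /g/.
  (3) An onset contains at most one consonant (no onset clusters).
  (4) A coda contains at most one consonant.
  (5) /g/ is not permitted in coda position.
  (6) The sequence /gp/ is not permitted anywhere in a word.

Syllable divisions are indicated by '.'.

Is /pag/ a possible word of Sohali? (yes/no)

no

/pag/ — violates constraint 5: syllable 1 coda contains /g/ → phonotactically illegal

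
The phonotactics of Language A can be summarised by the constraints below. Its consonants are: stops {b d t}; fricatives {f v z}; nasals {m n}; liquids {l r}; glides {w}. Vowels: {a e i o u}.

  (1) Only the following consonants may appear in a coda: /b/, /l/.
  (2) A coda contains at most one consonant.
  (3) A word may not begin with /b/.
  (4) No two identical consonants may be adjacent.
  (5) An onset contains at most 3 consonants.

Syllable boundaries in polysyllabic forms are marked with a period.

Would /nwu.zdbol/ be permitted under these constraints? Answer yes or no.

/nwu.zdbol/ — σ1 onset /nw/ (2C), coda /∅/ ok; σ2 onset /zdb/ (3C), coda /l/ ok → permitted

yes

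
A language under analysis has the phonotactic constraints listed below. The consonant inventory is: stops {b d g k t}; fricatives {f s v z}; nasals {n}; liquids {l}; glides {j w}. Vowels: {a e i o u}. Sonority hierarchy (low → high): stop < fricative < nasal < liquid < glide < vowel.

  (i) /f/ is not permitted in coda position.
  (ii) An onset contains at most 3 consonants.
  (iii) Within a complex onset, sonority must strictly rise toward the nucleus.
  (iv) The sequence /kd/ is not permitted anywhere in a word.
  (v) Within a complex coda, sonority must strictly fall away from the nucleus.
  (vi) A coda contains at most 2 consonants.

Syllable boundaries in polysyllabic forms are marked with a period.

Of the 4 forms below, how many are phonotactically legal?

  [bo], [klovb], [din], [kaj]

[bo] — σ1 onset /b/, coda /∅/ ok → phonotactically legal
[klovb] — σ1 onset /kl/ (1→4 rises), coda /vb/ (2→1 falls) ok → phonotactically legal
[din] — σ1 onset /d/, coda /n/ ok → phonotactically legal
[kaj] — σ1 onset /k/, coda /j/ ok → phonotactically legal
Phonotactically legal: [bo], [klovb], [din], [kaj] → 4.

4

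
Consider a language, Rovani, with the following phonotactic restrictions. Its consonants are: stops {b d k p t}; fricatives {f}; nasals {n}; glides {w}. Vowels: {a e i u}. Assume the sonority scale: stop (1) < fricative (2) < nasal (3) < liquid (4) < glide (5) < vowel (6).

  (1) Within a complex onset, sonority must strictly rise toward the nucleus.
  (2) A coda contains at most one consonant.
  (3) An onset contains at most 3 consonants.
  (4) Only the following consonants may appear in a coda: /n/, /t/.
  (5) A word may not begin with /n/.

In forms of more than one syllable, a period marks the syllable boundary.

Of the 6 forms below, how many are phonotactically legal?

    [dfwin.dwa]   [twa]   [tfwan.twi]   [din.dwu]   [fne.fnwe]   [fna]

6

[dfwin.dwa] — σ1 onset /dfw/ (1→2→5 rises), coda /n/ ok; σ2 onset /dw/ (1→5 rises), coda /∅/ ok → phonotactically legal
[twa] — σ1 onset /tw/ (1→5 rises), coda /∅/ ok → phonotactically legal
[tfwan.twi] — σ1 onset /tfw/ (1→2→5 rises), coda /n/ ok; σ2 onset /tw/ (1→5 rises), coda /∅/ ok → phonotactically legal
[din.dwu] — σ1 onset /d/, coda /n/ ok; σ2 onset /dw/ (1→5 rises), coda /∅/ ok → phonotactically legal
[fne.fnwe] — σ1 onset /fn/ (2→3 rises), coda /∅/ ok; σ2 onset /fnw/ (2→3→5 rises), coda /∅/ ok → phonotactically legal
[fna] — σ1 onset /fn/ (2→3 rises), coda /∅/ ok → phonotactically legal
Phonotactically legal: [dfwin.dwa], [twa], [tfwan.twi], [din.dwu], [fne.fnwe], [fna] → 6.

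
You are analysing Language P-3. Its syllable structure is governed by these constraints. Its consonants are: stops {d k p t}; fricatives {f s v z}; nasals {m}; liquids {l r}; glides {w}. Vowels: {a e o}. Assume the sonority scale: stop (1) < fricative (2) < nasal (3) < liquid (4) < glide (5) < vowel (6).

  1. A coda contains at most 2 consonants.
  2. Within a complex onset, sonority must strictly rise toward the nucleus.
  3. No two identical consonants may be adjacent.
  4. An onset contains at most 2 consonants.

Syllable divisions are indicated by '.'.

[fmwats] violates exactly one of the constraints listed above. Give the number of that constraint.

[fmwats]: syllable 1 onset /fmw/ has 3 consonants (> 2).
This is a violation of constraint 4: "An onset contains at most 2 consonants."
The remaining constraints (1, 2, 3) are satisfied.

4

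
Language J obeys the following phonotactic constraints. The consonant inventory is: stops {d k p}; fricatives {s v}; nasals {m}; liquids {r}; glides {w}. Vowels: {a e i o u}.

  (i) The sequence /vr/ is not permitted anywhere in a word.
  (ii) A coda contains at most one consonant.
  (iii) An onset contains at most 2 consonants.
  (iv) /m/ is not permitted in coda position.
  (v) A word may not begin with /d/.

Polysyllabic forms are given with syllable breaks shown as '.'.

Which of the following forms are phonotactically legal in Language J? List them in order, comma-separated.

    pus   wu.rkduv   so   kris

pus — σ1 onset /p/, coda /s/ ok → phonotactically legal
wu.rkduv — violates constraint (iii): syllable 2 onset /rkd/ has 3 consonants (> 2) → phonotactically illegal
so — σ1 onset /s/, coda /∅/ ok → phonotactically legal
kris — σ1 onset /kr/ (2C), coda /s/ ok → phonotactically legal

pus, so, kris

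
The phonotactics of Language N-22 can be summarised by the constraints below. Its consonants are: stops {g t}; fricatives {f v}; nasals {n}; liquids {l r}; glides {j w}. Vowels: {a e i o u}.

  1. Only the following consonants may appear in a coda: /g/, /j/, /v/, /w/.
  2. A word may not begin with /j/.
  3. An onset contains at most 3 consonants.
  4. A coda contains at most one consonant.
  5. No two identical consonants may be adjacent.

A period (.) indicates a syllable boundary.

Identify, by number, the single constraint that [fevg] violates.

4

[fevg]: syllable 1 coda /vg/ has 2 consonants (> 1).
This is a violation of constraint 4: "A coda contains at most one consonant."
The remaining constraints (1, 2, 3, 5) are satisfied.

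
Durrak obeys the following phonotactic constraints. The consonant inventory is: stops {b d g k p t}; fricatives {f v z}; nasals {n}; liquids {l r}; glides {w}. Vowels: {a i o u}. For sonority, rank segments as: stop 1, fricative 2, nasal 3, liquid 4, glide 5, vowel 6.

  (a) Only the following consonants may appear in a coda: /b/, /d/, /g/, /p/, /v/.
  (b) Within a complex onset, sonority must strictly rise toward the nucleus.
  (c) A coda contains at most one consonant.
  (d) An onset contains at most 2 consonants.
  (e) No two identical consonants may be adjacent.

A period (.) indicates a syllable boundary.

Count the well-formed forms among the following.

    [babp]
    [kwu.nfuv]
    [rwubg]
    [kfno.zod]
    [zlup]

1

[babp] — violates constraint (c): syllable 1 coda /bp/ has 2 consonants (> 1) → ill-formed
[kwu.nfuv] — violates constraint (b): syllable 2 onset /nf/: /n/ (nasal, 3) → /f/ (fricative, 2) does not rise → ill-formed
[rwubg] — violates constraint (c): syllable 1 coda /bg/ has 2 consonants (> 1) → ill-formed
[kfno.zod] — violates constraint (d): syllable 1 onset /kfn/ has 3 consonants (> 2) → ill-formed
[zlup] — σ1 onset /zl/ (2→4 rises), coda /p/ ok → well-formed
Well-formed: [zlup] → 1.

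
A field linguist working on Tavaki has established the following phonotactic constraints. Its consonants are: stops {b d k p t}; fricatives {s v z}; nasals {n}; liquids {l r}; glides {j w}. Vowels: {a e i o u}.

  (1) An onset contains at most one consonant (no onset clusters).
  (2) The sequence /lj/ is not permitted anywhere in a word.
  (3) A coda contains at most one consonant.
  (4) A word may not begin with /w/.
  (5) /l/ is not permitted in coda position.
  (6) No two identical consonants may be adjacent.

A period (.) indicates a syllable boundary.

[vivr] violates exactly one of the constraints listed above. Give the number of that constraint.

3

[vivr]: syllable 1 coda /vr/ has 2 consonants (> 1).
This is a violation of constraint 3: "A coda contains at most one consonant."
The remaining constraints (1, 2, 4, 5, 6) are satisfied.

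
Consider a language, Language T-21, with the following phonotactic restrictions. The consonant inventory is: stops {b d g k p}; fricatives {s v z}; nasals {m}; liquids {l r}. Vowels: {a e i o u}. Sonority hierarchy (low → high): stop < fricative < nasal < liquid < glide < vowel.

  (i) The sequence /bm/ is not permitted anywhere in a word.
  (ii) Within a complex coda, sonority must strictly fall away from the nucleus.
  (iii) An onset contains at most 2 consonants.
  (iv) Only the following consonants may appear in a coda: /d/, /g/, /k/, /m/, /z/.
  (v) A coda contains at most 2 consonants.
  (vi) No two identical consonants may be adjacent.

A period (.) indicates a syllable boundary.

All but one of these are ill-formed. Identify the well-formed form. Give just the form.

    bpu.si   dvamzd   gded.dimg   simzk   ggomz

bpu.si

bpu.si — σ1 onset /bp/ (2C), coda /∅/ ok; σ2 onset /s/, coda /∅/ ok → well-formed
dvamzd — violates constraint (v): syllable 1 coda /mzd/ has 3 consonants (> 2) → ill-formed
gded.dimg — violates constraint (vi): adjacent identical consonants /dd/ → ill-formed
simzk — violates constraint (v): syllable 1 coda /mzk/ has 3 consonants (> 2) → ill-formed
ggomz — violates constraint (vi): adjacent identical consonants /gg/ → ill-formed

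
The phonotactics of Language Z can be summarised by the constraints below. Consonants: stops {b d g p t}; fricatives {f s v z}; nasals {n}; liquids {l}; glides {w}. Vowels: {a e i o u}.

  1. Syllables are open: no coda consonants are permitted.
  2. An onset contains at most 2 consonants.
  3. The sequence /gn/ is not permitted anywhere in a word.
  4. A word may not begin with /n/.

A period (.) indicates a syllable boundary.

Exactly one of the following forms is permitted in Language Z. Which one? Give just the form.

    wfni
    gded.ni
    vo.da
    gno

vo.da

wfni — violates constraint 2: syllable 1 onset /wfn/ has 3 consonants (> 2) → not permitted
gded.ni — violates constraint 1: syllable 1 coda /d/ has 1 consonant (> 0) → not permitted
vo.da — σ1 onset /v/, coda /∅/ ok; σ2 onset /d/, coda /∅/ ok → permitted
gno — violates constraint 3: contains banned sequence /gn/ → not permitted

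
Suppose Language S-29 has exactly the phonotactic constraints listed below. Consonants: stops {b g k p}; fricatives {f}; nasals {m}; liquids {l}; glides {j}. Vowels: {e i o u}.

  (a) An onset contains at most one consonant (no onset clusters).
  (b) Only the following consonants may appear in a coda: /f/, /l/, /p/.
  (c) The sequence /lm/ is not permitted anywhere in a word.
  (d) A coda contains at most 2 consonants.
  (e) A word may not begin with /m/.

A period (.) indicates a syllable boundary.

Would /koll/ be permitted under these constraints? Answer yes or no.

/koll/ — σ1 onset /k/, coda /ll/ (2C) ok → permitted

yes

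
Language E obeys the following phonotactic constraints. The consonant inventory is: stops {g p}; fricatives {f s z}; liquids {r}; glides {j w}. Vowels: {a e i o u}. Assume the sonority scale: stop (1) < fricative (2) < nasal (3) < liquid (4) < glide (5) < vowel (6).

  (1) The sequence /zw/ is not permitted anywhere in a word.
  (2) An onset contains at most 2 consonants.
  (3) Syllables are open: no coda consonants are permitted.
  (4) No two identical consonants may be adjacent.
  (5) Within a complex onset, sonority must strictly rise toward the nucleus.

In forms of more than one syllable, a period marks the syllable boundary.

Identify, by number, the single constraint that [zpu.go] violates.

5

[zpu.go]: syllable 1 onset /zp/: /z/ (fricative, 2) → /p/ (stop, 1) does not rise.
This is a violation of constraint 5: "Within a complex onset, sonority must strictly rise toward the nucleus."
The remaining constraints (1, 2, 3, 4) are satisfied.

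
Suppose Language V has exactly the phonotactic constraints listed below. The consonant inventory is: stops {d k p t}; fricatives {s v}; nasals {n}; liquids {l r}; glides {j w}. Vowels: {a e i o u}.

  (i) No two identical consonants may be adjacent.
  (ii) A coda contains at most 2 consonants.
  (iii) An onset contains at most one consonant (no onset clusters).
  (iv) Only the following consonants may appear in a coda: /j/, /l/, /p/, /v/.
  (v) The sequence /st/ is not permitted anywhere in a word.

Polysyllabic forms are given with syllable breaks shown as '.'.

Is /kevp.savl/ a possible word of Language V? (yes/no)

/kevp.savl/ — σ1 onset /k/, coda /vp/ (2C) ok; σ2 onset /s/, coda /vl/ (2C) ok → licit

yes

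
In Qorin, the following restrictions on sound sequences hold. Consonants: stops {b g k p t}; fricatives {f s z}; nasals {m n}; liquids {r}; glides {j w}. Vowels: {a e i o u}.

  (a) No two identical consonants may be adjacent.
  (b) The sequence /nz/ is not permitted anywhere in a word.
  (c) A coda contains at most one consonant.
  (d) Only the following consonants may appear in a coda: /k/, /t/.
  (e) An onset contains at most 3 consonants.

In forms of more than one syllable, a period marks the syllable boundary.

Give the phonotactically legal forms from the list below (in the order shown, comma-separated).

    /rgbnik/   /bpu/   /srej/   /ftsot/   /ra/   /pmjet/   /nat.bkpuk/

/bpu/, /ftsot/, /ra/, /pmjet/, /nat.bkpuk/

/rgbnik/ — violates constraint (e): syllable 1 onset /rgbn/ has 4 consonants (> 3) → phonotactically illegal
/bpu/ — σ1 onset /bp/ (2C), coda /∅/ ok → phonotactically legal
/srej/ — violates constraint (d): syllable 1 coda contains /j/, which is not a licensed coda consonant → phonotactically illegal
/ftsot/ — σ1 onset /fts/ (3C), coda /t/ ok → phonotactically legal
/ra/ — σ1 onset /r/, coda /∅/ ok → phonotactically legal
/pmjet/ — σ1 onset /pmj/ (3C), coda /t/ ok → phonotactically legal
/nat.bkpuk/ — σ1 onset /n/, coda /t/ ok; σ2 onset /bkp/ (3C), coda /k/ ok → phonotactically legal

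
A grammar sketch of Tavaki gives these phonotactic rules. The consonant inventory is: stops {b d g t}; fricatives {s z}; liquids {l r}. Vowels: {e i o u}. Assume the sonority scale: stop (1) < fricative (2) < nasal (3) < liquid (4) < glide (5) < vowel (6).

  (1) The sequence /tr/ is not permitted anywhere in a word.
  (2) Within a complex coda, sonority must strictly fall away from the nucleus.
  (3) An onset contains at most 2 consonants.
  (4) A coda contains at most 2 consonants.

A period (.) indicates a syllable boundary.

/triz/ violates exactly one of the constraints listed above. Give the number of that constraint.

1

/triz/: contains banned sequence /tr/.
This is a violation of constraint 1: "The sequence /tr/ is not permitted anywhere in a word."
The remaining constraints (2, 3, 4) are satisfied.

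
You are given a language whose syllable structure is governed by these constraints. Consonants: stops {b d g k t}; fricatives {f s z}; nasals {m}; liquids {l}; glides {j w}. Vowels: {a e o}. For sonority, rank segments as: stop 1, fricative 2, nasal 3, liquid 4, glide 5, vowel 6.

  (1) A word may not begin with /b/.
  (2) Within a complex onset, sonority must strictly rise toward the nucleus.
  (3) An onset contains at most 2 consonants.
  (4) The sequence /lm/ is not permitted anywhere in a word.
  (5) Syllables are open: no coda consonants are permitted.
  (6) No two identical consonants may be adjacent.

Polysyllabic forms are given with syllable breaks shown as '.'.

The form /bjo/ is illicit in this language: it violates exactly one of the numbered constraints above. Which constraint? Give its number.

1

/bjo/: word begins with /b/.
This is a violation of constraint 1: "A word may not begin with /b/."
The remaining constraints (2, 3, 4, 5, 6) are satisfied.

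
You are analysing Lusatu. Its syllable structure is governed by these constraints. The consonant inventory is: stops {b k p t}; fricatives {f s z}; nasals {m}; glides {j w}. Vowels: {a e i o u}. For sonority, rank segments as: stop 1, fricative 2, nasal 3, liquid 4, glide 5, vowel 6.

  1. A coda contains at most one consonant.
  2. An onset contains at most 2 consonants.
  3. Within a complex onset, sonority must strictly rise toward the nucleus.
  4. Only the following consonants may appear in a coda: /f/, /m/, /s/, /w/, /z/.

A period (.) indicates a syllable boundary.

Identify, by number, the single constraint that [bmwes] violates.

[bmwes]: syllable 1 onset /bmw/ has 3 consonants (> 2).
This is a violation of constraint 2: "An onset contains at most 2 consonants."
The remaining constraints (1, 3, 4) are satisfied.

2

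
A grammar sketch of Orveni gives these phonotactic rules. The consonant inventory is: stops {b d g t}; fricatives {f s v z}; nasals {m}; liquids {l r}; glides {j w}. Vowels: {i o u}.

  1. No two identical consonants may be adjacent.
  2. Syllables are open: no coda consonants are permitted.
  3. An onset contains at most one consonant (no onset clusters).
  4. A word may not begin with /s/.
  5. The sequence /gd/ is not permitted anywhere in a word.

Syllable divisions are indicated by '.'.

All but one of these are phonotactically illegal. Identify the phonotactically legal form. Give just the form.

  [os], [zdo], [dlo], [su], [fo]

[fo]

[os] — violates constraint 2: syllable 1 coda /s/ has 1 consonant (> 0) → phonotactically illegal
[zdo] — violates constraint 3: syllable 1 onset /zd/ has 2 consonants (> 1) → phonotactically illegal
[dlo] — violates constraint 3: syllable 1 onset /dl/ has 2 consonants (> 1) → phonotactically illegal
[su] — violates constraint 4: word begins with /s/ → phonotactically illegal
[fo] — σ1 onset /f/, coda /∅/ ok → phonotactically legal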